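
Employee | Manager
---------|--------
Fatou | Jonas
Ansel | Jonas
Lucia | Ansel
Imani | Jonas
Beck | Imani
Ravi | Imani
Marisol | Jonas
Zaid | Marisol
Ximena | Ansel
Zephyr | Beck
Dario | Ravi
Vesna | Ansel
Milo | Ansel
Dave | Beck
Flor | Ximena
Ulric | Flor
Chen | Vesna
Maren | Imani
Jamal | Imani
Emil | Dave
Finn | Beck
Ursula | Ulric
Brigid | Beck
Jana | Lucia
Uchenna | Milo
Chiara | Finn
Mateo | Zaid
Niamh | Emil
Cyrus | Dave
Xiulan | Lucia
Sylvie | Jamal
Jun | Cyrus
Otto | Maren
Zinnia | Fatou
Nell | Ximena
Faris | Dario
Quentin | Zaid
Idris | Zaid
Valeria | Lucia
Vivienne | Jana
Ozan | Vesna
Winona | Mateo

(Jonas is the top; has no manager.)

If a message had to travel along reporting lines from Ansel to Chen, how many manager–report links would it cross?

Chen is in Ansel's organization: the chain from Chen up to Ansel is Chen → Vesna → Ansel, which is 2 links.

2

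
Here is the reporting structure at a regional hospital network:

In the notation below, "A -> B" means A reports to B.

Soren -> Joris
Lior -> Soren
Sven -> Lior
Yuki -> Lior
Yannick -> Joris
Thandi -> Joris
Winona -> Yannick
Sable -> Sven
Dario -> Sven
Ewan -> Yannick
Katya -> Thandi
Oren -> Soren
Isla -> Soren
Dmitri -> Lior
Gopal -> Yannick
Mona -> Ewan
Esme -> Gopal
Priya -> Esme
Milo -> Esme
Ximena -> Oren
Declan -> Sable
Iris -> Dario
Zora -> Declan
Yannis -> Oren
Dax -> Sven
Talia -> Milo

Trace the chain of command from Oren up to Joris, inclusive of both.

Oren -> Soren -> Joris

Oren reports to Soren. Soren reports to Joris. Joris is at the top.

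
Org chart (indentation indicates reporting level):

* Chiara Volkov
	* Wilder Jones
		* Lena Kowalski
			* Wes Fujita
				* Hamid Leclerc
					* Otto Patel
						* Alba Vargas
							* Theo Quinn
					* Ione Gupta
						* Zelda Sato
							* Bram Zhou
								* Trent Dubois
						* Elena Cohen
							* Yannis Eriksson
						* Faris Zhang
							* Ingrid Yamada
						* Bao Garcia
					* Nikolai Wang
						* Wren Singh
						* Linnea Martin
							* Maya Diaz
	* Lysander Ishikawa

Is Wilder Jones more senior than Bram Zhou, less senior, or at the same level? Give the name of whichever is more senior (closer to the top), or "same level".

Wilder Jones

Wilder Jones is 1 level below Chiara Volkov; Bram Zhou is 7. Wilder Jones is higher.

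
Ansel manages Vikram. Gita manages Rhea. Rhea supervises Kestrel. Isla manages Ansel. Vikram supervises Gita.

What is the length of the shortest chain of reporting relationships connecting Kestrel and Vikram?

3

Kestrel is in Vikram's organization: the chain from Kestrel up to Vikram is Kestrel → Rhea → Gita → Vikram, which is 3 links.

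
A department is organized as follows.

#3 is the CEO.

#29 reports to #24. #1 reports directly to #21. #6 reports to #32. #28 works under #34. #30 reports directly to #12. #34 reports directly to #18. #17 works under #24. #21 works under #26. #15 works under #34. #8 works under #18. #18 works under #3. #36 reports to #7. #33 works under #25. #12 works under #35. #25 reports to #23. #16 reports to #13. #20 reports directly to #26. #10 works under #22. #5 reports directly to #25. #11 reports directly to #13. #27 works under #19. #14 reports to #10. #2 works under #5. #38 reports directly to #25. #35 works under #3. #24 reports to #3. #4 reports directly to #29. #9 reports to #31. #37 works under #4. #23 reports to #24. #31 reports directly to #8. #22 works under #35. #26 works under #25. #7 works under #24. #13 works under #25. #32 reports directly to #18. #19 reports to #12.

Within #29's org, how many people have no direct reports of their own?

The only person in #29's organization with no one reporting to them is #37. That is 1.

1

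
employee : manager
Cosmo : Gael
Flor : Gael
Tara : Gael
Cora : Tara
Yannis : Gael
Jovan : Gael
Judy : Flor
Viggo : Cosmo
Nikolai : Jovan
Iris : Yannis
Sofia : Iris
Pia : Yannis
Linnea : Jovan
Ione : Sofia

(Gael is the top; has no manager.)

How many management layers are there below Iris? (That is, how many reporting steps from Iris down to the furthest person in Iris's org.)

2

The longest chain under Iris runs Iris → Sofia → Ione, which is 2 levels below Iris.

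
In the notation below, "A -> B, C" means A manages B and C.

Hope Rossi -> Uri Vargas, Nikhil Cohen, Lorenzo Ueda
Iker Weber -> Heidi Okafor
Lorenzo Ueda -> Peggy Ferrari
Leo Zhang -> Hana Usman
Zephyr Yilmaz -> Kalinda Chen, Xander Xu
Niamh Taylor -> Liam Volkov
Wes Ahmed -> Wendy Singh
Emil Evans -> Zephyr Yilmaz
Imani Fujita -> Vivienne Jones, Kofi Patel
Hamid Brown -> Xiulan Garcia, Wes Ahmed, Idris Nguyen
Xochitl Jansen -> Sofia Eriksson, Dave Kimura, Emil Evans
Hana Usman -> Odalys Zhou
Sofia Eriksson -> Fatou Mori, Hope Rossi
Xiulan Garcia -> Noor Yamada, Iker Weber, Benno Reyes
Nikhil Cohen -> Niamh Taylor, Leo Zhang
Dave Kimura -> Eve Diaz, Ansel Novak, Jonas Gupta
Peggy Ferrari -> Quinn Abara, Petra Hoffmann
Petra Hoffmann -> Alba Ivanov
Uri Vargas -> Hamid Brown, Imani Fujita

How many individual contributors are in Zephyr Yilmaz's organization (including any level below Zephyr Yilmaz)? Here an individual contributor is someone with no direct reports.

2

The people in Zephyr Yilmaz's organization with no one reporting to them are Xander Xu, Kalinda Chen. That is 2.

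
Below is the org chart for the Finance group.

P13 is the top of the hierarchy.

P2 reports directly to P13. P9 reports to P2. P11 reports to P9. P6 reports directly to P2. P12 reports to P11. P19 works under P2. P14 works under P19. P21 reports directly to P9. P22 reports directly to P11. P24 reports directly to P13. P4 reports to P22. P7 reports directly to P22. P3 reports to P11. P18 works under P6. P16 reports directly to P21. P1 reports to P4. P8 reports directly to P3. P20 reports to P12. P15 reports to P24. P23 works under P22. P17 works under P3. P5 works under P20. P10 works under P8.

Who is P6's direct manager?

P2

P6 reports directly to P2.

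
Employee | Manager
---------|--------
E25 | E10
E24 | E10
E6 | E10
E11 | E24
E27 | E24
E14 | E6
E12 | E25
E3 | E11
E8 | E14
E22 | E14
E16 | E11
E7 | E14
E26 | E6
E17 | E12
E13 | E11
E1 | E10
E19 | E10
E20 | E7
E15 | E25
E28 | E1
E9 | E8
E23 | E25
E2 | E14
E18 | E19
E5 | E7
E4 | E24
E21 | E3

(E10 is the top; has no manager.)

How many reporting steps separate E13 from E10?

3

Chain from E13 up to E10: E13 → E11 → E24 → E10. That is 3 steps up, so E13 is 3 levels below E10.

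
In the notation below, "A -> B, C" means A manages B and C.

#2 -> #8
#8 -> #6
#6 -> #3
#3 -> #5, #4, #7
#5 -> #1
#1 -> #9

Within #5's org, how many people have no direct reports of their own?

1

The only person in #5's organization with no one reporting to them is #9. That is 1.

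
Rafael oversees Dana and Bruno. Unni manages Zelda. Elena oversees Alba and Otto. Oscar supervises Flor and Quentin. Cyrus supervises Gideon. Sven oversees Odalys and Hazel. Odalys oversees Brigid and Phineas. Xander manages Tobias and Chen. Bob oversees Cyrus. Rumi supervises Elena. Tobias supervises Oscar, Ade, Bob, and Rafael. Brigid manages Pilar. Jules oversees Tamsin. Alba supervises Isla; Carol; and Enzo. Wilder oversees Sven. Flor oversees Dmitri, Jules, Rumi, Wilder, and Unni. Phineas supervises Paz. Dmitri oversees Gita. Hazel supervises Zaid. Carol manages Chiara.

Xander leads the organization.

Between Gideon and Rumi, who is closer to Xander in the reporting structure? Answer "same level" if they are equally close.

same level

Both Gideon and Rumi are 4 levels below Xander.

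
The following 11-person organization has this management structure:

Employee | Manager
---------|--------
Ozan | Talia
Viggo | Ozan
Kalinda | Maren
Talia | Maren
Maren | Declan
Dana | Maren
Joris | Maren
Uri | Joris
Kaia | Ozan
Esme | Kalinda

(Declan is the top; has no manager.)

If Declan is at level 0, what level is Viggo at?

4

Chain from Viggo up to Declan: Viggo → Ozan → Talia → Maren → Declan. That is 4 steps up, so Viggo is 4 levels below Declan.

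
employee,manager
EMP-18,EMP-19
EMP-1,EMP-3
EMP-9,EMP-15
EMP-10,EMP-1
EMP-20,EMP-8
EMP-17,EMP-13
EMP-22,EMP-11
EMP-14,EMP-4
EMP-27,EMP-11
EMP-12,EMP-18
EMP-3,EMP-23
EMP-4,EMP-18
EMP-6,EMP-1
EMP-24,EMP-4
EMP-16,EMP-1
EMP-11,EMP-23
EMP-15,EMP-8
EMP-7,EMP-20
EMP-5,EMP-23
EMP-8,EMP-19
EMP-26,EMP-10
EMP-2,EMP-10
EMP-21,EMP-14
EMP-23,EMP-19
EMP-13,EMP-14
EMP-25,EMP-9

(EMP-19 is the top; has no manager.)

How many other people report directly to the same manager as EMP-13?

1

EMP-13 reports to EMP-14. EMP-14's other direct reports are EMP-21 — 1 peer.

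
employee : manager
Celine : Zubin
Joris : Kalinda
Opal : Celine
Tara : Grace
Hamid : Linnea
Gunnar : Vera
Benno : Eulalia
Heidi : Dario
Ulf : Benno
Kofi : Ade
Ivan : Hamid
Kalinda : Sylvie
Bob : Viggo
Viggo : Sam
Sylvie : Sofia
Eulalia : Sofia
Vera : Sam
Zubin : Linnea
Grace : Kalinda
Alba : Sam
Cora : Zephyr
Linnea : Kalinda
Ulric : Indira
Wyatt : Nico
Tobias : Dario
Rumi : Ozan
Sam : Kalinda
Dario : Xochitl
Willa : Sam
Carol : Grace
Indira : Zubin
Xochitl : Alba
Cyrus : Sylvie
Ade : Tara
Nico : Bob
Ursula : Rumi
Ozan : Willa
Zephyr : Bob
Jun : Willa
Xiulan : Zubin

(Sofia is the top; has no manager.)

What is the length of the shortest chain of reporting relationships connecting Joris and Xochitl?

4

Joris is 1 level below Kalinda, and Xochitl is 3 levels below Kalinda (their lowest common manager). The shortest path runs up from Joris to Kalinda and back down to Xochitl: 1 + 3 = 4 links.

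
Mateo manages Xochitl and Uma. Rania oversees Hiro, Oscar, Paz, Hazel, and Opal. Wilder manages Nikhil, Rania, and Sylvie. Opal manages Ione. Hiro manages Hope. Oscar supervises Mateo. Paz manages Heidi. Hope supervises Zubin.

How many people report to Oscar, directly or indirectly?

Oscar directly manages Mateo. Under Mateo: Xochitl, Uma (2). That's 3 in total.

3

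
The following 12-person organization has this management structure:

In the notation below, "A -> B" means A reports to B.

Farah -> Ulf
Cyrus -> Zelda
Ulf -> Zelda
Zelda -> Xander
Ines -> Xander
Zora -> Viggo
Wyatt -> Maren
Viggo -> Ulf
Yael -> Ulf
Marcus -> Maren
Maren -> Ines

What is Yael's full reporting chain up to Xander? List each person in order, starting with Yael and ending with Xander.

Yael reports to Ulf. Ulf reports to Zelda. Zelda reports to Xander. Xander is at the top.

Yael -> Ulf -> Zelda -> Xander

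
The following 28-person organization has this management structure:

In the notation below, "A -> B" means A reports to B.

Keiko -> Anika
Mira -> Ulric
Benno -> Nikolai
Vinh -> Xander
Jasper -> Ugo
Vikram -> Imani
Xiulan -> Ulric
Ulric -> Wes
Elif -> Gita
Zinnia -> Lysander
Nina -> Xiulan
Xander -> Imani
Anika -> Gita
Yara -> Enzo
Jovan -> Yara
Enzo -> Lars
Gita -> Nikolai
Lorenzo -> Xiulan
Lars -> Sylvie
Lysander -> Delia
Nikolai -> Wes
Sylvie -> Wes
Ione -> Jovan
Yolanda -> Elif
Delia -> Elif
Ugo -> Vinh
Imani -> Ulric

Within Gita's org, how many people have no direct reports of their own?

3

The people in Gita's organization with no one reporting to them are Keiko, Zinnia, Yolanda. That is 3.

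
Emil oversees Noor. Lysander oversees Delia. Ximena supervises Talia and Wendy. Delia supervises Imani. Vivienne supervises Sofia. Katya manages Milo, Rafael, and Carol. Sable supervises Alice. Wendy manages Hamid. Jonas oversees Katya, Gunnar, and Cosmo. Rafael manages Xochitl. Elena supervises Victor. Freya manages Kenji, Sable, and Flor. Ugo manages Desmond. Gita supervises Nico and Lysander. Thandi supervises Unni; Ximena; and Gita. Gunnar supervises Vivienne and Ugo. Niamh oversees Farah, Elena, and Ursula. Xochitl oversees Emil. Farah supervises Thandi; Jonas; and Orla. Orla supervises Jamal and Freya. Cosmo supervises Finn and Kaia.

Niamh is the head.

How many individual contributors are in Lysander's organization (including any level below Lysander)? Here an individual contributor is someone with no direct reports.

1

The only person in Lysander's organization with no one reporting to them is Imani. That is 1.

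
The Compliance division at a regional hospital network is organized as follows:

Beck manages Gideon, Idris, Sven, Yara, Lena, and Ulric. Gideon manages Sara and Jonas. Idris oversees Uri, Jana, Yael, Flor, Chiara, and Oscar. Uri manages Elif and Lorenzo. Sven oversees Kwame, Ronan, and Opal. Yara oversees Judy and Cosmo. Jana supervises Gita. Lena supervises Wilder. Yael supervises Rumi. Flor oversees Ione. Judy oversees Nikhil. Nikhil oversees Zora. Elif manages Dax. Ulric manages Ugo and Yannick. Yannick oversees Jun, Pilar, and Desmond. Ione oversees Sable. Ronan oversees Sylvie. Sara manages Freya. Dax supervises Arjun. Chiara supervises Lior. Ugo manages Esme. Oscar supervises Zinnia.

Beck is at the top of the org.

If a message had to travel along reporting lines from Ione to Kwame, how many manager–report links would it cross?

5

Ione is 3 levels below Beck, and Kwame is 2 levels below Beck (their lowest common manager). The shortest path runs up from Ione to Beck and back down to Kwame: 3 + 2 = 5 links.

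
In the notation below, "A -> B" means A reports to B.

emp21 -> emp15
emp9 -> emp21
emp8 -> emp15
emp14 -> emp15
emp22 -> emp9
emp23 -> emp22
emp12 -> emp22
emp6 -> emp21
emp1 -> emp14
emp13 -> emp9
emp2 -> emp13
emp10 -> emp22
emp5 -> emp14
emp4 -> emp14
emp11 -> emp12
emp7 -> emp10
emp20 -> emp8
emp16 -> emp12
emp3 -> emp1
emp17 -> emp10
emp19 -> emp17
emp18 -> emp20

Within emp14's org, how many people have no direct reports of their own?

3

The people in emp14's organization with no one reporting to them are emp4, emp5, emp3. That is 3.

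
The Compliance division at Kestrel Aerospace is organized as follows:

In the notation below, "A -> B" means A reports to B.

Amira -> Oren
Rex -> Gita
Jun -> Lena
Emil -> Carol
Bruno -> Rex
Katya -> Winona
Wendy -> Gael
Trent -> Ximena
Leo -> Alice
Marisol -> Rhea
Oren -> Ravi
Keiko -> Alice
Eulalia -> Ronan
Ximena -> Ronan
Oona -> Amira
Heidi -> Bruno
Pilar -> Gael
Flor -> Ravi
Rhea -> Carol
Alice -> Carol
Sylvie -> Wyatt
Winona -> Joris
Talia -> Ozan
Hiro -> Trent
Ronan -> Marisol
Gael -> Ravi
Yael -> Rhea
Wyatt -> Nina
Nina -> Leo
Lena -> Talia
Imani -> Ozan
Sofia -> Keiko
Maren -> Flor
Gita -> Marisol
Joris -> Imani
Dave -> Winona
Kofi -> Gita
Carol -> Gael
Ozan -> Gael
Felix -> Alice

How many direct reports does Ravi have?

Ravi directly manages Gael, Flor, Oren. That is 3 direct reports.

3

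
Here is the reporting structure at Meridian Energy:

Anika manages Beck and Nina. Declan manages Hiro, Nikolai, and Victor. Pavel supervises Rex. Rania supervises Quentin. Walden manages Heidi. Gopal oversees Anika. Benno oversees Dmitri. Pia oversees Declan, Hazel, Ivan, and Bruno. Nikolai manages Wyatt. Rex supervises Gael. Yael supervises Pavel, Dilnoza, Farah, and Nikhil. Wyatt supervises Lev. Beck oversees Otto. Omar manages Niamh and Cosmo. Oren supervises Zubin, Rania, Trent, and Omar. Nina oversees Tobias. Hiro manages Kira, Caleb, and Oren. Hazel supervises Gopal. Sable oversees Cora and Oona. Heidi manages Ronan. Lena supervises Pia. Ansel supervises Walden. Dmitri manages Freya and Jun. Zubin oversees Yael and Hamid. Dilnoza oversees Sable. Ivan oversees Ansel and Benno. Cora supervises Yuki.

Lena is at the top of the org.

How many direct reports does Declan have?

Declan directly manages Hiro, Victor, Nikolai. That is 3 direct reports.

3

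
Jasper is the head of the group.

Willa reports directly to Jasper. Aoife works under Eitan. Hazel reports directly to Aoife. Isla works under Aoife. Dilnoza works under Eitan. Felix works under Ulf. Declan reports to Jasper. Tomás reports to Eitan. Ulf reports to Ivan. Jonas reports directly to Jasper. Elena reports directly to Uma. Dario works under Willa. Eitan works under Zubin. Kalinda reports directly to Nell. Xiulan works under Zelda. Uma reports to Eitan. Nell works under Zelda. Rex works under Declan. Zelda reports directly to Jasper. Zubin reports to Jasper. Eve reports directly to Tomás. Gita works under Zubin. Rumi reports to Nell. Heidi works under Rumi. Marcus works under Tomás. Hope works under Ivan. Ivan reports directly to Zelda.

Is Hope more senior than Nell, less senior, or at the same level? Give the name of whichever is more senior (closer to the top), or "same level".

Nell

Hope is 3 levels below Jasper; Nell is 2. Nell is higher.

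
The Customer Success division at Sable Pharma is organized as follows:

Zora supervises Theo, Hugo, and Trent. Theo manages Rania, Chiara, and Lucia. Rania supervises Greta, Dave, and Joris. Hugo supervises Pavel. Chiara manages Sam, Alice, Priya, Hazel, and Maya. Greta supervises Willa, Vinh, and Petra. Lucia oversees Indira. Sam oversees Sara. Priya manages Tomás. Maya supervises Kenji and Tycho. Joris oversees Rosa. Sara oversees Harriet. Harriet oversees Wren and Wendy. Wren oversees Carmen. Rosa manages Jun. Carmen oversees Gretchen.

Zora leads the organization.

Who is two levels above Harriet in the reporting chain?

Sam

Harriet reports to Sara, and Sara reports to Sam. So Harriet's skip-level manager is Sam.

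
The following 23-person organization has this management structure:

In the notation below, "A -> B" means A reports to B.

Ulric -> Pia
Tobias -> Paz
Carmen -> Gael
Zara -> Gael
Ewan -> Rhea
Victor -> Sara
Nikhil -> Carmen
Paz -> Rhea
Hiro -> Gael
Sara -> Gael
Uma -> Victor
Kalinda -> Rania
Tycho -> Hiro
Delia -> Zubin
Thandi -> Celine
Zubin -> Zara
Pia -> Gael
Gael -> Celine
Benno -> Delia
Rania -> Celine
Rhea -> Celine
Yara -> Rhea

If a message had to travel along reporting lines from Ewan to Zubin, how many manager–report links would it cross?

Ewan is 2 levels below Celine, and Zubin is 3 levels below Celine (their lowest common manager). The shortest path runs up from Ewan to Celine and back down to Zubin: 2 + 3 = 5 links.

5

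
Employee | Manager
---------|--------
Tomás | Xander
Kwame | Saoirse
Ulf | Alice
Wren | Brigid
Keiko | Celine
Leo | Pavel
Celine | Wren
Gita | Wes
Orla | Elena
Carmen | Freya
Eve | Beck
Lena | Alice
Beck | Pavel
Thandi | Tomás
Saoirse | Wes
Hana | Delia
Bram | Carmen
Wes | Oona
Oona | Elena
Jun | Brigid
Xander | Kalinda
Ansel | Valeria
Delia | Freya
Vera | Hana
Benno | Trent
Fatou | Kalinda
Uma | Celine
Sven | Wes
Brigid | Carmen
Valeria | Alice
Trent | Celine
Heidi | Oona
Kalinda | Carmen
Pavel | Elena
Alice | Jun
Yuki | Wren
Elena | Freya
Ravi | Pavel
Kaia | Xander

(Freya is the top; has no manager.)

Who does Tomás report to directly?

Tomás reports directly to Xander.

Xander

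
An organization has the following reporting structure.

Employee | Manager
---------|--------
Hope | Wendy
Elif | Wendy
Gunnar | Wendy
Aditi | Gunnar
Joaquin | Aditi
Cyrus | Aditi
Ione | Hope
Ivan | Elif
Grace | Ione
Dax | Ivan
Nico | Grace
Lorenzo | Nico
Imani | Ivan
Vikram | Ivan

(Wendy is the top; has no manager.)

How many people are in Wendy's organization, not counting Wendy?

14

Wendy directly manages Hope, Elif, Gunnar. Under Hope: Ione, Grace, Nico, Lorenzo (4). Under Elif: Ivan, Vikram, Imani, Dax (4). Under Gunnar: Aditi, Cyrus, Joaquin (3). So Wendy's organization is 3 direct reports plus everyone under them: 5 + 5 + 4 = 14.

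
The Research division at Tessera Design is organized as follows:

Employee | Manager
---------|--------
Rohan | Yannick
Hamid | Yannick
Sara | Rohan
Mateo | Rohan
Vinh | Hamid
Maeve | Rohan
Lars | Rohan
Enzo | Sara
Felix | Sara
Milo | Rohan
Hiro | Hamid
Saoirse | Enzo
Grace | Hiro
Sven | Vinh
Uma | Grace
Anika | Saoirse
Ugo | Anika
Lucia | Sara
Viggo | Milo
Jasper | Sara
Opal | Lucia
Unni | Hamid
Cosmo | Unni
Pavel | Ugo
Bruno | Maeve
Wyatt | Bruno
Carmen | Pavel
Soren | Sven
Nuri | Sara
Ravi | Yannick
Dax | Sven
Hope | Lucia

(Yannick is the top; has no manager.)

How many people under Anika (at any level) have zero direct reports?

1

The only person in Anika's organization with no one reporting to them is Carmen. That is 1.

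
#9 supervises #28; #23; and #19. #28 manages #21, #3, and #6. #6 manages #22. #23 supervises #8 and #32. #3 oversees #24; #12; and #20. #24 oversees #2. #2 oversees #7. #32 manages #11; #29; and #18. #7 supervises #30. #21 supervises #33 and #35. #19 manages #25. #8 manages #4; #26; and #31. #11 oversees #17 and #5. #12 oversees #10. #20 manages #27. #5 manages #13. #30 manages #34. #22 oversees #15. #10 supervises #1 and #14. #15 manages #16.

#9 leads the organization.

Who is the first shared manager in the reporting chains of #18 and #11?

#32

#18's chain of managers is #32, #23, #9. #11's chain of managers is #32, #23, #9. The first manager that appears in both chains is #32.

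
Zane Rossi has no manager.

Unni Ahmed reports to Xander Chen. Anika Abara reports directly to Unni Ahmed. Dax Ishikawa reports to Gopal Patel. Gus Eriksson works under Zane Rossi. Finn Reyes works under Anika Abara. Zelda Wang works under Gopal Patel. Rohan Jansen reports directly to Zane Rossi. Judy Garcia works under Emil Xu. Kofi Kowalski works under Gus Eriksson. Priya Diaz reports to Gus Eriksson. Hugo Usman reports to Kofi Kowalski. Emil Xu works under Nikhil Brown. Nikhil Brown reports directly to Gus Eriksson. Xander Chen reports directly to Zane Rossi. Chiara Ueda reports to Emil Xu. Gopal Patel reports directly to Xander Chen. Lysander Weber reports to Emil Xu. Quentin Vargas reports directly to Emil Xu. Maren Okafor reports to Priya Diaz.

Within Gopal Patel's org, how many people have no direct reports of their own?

The people in Gopal Patel's organization with no one reporting to them are Zelda Wang, Dax Ishikawa. That is 2.

2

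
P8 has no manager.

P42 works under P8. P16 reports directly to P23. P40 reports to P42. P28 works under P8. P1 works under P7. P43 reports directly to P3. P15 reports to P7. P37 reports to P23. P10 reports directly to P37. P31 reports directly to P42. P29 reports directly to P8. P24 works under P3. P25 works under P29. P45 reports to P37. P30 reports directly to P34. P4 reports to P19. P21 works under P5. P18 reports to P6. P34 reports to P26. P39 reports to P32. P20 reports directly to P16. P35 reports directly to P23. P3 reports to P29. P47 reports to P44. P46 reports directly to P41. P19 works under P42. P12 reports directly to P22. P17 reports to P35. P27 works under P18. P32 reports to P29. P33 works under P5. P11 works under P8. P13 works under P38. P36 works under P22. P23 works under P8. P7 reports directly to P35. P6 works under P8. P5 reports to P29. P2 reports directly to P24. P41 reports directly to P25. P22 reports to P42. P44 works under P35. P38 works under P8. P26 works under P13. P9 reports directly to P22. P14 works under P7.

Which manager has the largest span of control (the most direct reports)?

P8

Direct-report counts: P8 has 7; P6 has 1; P18 has 1; P23 has 3; P37 has 2; P16 has 1; P35 has 3; P7 has 3; P44 has 1; P29 has 4; P32 has 1; P25 has 1; P41 has 1; P3 has 2; P24 has 1; P5 has 2; P42 has 4; P19 has 1; P22 has 3; P38 has 1; P13 has 1; P26 has 1; P34 has 1. The largest is 7, held by P8.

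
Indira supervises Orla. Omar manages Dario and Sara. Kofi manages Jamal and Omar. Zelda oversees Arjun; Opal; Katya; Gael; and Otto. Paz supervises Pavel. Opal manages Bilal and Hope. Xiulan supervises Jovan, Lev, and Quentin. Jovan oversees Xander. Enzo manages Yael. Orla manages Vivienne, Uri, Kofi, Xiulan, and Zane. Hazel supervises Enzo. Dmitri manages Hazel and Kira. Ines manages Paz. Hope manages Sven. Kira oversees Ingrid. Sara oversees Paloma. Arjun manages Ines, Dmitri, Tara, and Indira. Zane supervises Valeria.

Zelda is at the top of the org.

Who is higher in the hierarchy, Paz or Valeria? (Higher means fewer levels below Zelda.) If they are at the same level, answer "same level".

Paz is 3 levels below Zelda; Valeria is 5. Paz is higher.

Paz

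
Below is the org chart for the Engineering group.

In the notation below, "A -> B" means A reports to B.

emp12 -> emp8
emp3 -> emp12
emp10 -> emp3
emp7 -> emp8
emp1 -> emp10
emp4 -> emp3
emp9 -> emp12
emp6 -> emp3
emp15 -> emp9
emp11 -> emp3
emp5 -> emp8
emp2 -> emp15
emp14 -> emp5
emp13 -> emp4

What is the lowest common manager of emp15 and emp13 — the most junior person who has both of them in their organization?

emp15's chain of managers is emp9, emp12, emp8. emp13's chain of managers is emp4, emp3, emp12, emp8. The first manager that appears in both chains is emp12.

emp12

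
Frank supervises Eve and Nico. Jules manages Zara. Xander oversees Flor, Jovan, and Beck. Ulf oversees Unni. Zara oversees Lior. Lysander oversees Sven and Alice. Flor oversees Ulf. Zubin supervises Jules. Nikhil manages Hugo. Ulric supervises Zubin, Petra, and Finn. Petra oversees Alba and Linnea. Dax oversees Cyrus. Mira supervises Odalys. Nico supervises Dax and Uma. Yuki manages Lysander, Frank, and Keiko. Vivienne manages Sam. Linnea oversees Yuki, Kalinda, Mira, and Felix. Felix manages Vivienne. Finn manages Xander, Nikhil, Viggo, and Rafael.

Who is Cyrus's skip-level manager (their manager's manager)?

Nico

Cyrus reports to Dax, and Dax reports to Nico. So Cyrus's skip-level manager is Nico.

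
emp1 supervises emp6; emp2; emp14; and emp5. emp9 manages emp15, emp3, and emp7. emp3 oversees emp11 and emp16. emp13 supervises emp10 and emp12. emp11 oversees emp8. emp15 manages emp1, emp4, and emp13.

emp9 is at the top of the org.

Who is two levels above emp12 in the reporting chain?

emp15

emp12 reports to emp13, and emp13 reports to emp15. So emp12's skip-level manager is emp15.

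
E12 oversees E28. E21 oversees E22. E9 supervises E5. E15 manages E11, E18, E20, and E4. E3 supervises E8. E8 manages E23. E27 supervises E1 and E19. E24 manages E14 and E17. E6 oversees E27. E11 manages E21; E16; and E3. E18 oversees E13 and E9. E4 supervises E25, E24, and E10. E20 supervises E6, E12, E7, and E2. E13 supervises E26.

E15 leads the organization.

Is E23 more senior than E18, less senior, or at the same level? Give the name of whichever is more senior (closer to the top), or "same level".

E18

E23 is 4 levels below E15; E18 is 1. E18 is higher.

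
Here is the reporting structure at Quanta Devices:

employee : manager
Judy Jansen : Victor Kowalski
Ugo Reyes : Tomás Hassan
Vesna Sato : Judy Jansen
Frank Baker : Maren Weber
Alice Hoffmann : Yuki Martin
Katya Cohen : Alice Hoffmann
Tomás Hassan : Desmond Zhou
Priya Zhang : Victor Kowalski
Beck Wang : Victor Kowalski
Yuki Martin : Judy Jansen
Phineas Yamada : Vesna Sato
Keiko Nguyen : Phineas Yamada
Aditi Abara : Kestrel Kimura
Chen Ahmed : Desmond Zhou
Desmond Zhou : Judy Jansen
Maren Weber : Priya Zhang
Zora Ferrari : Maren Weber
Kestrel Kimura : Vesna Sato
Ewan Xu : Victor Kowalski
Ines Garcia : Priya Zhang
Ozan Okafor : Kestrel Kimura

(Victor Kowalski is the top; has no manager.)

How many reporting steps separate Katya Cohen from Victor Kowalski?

4

Chain from Katya Cohen up to Victor Kowalski: Katya Cohen → Alice Hoffmann → Yuki Martin → Judy Jansen → Victor Kowalski. That is 4 steps up, so Katya Cohen is 4 levels below Victor Kowalski.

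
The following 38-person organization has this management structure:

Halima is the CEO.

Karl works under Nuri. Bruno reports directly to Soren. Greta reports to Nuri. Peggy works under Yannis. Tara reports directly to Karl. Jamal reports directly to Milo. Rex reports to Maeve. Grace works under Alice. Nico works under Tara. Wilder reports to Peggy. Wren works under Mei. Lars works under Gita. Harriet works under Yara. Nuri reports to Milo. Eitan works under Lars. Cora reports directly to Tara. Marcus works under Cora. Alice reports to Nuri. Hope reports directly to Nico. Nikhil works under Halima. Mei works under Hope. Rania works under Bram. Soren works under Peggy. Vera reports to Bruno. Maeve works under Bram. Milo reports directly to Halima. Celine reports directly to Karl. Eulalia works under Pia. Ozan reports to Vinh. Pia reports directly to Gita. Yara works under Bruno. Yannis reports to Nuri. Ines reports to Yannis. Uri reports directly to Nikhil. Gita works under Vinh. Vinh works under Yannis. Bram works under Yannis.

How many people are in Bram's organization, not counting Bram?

Bram directly manages Maeve, Rania. Under Maeve: Rex (1). Rania has no reports. So Bram's organization is 2 direct reports plus everyone under them: 2 + 1 = 3.

3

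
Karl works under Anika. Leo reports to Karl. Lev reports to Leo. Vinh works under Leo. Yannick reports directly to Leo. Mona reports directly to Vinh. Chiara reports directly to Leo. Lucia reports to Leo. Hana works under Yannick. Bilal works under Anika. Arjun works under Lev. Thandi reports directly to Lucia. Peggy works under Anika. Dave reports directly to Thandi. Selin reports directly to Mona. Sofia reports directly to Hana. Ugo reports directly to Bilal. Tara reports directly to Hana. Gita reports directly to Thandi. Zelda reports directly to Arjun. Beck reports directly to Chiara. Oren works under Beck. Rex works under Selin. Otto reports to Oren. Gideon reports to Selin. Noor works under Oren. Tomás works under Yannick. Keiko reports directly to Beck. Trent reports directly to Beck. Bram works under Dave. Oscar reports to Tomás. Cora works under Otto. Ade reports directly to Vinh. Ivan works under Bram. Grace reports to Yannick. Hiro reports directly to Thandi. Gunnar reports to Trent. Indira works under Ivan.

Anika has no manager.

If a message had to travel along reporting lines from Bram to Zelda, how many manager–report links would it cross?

7

Bram is 4 levels below Leo, and Zelda is 3 levels below Leo (their lowest common manager). The shortest path runs up from Bram to Leo and back down to Zelda: 4 + 3 = 7 links.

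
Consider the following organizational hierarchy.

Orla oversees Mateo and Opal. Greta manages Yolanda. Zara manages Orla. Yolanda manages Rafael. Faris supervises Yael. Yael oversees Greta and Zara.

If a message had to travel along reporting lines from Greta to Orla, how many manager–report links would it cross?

3

Greta is 1 level below Yael, and Orla is 2 levels below Yael (their lowest common manager). The shortest path runs up from Greta to Yael and back down to Orla: 1 + 2 = 3 links.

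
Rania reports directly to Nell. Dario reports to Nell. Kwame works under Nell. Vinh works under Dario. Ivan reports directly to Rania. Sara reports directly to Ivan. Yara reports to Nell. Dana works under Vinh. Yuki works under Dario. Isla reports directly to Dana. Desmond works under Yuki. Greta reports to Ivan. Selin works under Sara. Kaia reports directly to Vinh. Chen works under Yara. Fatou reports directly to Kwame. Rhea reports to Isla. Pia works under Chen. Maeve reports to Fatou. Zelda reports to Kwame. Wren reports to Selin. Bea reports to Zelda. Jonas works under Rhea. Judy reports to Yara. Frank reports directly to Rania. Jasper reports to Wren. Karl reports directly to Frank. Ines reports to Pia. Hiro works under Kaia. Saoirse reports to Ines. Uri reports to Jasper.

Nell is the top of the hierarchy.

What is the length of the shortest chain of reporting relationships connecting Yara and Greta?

Yara is 1 level below Nell, and Greta is 3 levels below Nell (their lowest common manager). The shortest path runs up from Yara to Nell and back down to Greta: 1 + 3 = 4 links.

4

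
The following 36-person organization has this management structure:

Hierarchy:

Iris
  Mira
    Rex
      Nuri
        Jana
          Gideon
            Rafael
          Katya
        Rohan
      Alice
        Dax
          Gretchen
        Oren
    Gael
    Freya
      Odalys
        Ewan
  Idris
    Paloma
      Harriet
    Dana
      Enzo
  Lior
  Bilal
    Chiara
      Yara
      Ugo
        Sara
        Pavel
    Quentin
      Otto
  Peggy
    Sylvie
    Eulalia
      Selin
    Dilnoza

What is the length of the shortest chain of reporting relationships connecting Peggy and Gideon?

Peggy is 1 level below Iris, and Gideon is 5 levels below Iris (their lowest common manager). The shortest path runs up from Peggy to Iris and back down to Gideon: 1 + 5 = 6 links.

6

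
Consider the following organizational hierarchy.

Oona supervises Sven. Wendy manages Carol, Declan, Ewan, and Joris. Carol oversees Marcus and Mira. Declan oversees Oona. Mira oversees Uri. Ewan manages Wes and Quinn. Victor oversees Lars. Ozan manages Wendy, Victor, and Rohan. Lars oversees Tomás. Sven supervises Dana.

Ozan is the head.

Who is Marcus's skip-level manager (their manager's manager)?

Wendy

Marcus reports to Carol, and Carol reports to Wendy. So Marcus's skip-level manager is Wendy.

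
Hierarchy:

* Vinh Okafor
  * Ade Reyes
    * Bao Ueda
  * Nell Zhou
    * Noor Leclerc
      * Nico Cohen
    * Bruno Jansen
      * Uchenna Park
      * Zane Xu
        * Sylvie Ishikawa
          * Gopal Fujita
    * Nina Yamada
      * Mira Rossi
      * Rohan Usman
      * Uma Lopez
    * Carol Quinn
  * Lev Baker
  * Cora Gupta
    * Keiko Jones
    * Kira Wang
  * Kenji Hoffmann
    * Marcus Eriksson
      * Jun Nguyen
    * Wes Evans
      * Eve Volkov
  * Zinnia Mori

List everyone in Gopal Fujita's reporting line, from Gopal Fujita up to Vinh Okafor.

Gopal Fujita reports to Sylvie Ishikawa. Sylvie Ishikawa reports to Zane Xu. Zane Xu reports to Bruno Jansen. Bruno Jansen reports to Nell Zhou. Nell Zhou reports to Vinh Okafor. Vinh Okafor is at the top.

Gopal Fujita -> Sylvie Ishikawa -> Zane Xu -> Bruno Jansen -> Nell Zhou -> Vinh Okafor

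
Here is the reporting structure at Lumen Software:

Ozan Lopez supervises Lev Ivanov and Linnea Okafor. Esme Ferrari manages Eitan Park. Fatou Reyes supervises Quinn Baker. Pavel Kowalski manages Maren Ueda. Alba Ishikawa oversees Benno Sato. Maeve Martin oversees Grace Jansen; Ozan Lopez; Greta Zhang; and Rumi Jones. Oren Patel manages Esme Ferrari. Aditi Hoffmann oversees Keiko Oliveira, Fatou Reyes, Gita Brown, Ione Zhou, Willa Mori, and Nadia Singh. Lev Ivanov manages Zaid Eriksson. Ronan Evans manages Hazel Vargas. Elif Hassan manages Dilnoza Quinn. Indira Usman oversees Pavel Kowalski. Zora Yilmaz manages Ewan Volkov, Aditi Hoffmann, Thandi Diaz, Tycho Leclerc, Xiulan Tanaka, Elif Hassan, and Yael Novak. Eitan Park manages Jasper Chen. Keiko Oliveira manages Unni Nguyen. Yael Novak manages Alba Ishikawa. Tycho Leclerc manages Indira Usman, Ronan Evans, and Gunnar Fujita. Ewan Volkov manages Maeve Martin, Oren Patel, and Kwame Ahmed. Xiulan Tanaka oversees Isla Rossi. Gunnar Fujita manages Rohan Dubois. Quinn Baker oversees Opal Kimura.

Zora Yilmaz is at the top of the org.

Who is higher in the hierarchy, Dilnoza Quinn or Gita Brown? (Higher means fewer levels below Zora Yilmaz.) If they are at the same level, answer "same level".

Both Dilnoza Quinn and Gita Brown are 2 levels below Zora Yilmaz.

same level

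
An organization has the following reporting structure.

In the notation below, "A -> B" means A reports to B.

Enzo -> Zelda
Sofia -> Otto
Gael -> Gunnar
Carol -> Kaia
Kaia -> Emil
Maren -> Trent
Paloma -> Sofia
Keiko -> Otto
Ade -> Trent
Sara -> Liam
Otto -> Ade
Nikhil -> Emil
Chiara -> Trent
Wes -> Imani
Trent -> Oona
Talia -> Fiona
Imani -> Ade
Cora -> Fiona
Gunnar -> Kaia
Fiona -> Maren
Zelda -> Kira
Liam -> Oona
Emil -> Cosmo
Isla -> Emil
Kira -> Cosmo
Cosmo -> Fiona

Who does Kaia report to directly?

Emil

Kaia reports directly to Emil.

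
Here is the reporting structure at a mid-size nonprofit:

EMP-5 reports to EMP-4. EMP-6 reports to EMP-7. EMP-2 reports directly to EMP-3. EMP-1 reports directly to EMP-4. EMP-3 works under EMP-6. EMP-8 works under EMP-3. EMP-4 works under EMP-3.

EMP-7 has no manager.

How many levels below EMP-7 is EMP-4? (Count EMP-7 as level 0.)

3

Chain from EMP-4 up to EMP-7: EMP-4 → EMP-3 → EMP-6 → EMP-7. That is 3 steps up, so EMP-4 is 3 levels below EMP-7.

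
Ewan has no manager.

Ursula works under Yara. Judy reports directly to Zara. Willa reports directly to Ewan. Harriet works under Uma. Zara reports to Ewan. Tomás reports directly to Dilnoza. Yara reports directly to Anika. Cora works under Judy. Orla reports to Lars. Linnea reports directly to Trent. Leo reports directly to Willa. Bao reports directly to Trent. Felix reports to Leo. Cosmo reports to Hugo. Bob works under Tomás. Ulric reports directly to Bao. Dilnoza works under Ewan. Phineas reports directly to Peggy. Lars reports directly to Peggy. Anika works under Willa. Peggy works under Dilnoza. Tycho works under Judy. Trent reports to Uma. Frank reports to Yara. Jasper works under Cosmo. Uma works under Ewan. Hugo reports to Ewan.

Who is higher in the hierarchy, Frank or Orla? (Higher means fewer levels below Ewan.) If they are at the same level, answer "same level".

same level

Both Frank and Orla are 4 levels below Ewan.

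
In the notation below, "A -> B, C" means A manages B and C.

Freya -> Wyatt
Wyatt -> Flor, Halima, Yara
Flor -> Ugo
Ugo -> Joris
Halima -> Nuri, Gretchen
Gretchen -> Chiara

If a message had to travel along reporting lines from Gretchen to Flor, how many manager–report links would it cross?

Gretchen is 2 levels below Wyatt, and Flor is 1 level below Wyatt (their lowest common manager). The shortest path runs up from Gretchen to Wyatt and back down to Flor: 2 + 1 = 3 links.

3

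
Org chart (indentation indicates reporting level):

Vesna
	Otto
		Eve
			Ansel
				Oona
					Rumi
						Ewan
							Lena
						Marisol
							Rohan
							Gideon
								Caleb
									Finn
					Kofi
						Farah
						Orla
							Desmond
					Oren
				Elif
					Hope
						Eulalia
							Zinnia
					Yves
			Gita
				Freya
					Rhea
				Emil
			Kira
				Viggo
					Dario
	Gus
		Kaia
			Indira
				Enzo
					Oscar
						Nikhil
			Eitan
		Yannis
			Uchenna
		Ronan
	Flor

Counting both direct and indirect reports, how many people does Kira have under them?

Kira directly manages Viggo. Under Viggo: Dario (1). That's 2 in total.

2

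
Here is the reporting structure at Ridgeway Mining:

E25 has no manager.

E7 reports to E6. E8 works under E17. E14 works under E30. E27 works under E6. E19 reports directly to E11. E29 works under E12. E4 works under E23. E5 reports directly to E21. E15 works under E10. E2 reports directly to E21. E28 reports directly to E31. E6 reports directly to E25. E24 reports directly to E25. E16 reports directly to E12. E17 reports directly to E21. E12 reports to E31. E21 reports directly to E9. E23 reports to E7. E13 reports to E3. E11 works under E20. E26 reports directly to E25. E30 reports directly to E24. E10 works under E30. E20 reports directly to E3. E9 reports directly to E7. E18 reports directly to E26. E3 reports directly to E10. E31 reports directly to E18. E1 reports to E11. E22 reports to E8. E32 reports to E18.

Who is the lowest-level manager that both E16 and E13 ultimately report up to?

E25

E16's chain of managers is E12, E31, E18, E26, E25. E13's chain of managers is E3, E10, E30, E24, E25. The first manager that appears in both chains is E25.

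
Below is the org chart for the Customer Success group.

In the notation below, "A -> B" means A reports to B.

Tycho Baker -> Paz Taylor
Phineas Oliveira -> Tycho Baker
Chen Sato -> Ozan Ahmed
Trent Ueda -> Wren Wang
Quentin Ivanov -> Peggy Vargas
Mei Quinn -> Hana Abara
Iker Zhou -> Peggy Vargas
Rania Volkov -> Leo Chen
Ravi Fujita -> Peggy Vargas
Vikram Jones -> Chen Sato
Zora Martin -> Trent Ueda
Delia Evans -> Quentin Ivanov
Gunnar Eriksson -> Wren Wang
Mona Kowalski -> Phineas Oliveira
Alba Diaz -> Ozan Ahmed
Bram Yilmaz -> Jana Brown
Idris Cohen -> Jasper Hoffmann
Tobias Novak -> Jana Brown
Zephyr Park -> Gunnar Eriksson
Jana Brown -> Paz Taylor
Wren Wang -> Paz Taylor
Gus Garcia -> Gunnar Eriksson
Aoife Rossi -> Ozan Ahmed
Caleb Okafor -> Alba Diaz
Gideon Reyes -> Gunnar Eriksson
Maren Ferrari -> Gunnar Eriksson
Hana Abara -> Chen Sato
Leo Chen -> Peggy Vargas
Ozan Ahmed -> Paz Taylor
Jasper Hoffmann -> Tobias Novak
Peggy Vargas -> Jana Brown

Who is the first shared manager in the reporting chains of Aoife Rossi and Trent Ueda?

Aoife Rossi's chain of managers is Ozan Ahmed, Paz Taylor. Trent Ueda's chain of managers is Wren Wang, Paz Taylor. The first manager that appears in both chains is Paz Taylor.

Paz Taylor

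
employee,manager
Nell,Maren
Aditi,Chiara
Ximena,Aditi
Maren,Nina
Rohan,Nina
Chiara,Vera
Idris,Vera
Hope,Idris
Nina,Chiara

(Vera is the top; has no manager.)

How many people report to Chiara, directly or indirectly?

Chiara directly manages Nina, Aditi. Under Nina: Maren, Nell, Rohan (3). Under Aditi: Ximena (1). So Chiara's organization is 2 direct reports plus everyone under them: 4 + 2 = 6.

6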